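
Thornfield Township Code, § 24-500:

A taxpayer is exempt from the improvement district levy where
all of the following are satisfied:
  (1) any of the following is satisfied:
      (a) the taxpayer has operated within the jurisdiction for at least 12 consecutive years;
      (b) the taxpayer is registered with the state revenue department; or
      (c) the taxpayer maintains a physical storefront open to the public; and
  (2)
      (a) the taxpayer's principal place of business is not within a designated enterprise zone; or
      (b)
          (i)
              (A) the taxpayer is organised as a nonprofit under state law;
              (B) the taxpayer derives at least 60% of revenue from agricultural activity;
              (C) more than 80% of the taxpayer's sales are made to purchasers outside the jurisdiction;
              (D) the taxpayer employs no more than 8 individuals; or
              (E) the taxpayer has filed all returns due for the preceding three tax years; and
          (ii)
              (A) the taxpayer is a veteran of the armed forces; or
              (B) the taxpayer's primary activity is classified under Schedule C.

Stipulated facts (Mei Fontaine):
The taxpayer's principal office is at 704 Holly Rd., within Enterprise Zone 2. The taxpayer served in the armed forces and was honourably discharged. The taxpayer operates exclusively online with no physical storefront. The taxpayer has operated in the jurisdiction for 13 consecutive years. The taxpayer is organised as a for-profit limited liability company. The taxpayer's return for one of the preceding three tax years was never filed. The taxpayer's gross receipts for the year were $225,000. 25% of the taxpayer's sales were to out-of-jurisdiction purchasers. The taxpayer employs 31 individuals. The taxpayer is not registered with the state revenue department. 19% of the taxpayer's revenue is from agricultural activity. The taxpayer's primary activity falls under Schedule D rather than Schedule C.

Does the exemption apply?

(a) ≥ 12 yrs in jurisdiction — holds.
(b) state-registered — not met.
(c) has storefront — fails.
(1) = T OR F OR F = true.
(a) not (in enterprise zone) — not met.
(A) nonprofit — not satisfied.
(B) ≥60% agricultural — not satisfied.
(C) >80% out-of-jur. sales — not satisfied.
(D) ≤ 8 employees — not met.
(E) returns current — not met.
(i): F OR F OR F OR F OR F → false.
(A) veteran — met.
(B) Schedule C activity — not met.
(ii): T OR F → true.
So (b) is not satisfied (F AND T).
(2): F OR F → false.
So Overall is not satisfied (T AND F).

No — not exempt.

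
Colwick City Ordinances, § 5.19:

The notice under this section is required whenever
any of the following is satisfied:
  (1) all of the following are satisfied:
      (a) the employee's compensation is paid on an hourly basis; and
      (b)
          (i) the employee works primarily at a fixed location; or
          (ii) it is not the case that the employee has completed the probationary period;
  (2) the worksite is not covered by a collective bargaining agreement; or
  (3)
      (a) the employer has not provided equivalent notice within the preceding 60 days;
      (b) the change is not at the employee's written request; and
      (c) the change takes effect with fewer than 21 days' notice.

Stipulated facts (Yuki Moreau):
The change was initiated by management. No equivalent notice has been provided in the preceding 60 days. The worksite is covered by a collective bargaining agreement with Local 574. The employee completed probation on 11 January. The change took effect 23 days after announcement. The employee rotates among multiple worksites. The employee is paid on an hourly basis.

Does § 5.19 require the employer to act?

(a) hourly-paid — met.
(i) fixed location — not satisfied.
(ii) not (past probation) — not satisfied.
So (b) is not satisfied (F OR F).
(1): T AND F → false.
(2) no CBA — fails.
(a) no recent notice — satisfied.
(b) not employee-requested — holds.
(c) < 21 days' notice — not met.
(3) = T AND T AND F = false.
Overall: F OR F OR F → false.

No — not required.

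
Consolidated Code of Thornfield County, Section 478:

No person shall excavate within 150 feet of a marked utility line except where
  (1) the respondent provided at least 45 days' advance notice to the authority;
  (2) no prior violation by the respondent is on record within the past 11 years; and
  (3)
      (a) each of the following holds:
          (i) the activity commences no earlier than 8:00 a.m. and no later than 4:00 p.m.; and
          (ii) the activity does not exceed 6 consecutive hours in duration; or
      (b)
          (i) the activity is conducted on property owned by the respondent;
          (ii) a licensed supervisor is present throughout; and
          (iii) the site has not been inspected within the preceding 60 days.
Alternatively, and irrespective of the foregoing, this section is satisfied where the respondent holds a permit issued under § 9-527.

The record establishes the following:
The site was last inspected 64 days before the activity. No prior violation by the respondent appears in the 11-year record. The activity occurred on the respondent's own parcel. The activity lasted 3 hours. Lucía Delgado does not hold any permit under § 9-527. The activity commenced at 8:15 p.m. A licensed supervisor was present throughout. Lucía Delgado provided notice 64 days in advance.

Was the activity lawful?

(1) ≥45 days' notice — met.
(2) no prior violation — holds.
(i) start within hours — not met.
(ii) ≤ 6 hrs duration — holds.
(a): F AND T → false.
(i) own property — satisfied.
(ii) supervisor present — met.
(iii) not (site inspected) — met.
So (b) is satisfied (T AND T AND T).
(3): F OR T → true.
Overall: T AND T AND T → true.
Exception (holds permit) — not satisfied.
Result: main true OR exception false → true.

Yes — lawful.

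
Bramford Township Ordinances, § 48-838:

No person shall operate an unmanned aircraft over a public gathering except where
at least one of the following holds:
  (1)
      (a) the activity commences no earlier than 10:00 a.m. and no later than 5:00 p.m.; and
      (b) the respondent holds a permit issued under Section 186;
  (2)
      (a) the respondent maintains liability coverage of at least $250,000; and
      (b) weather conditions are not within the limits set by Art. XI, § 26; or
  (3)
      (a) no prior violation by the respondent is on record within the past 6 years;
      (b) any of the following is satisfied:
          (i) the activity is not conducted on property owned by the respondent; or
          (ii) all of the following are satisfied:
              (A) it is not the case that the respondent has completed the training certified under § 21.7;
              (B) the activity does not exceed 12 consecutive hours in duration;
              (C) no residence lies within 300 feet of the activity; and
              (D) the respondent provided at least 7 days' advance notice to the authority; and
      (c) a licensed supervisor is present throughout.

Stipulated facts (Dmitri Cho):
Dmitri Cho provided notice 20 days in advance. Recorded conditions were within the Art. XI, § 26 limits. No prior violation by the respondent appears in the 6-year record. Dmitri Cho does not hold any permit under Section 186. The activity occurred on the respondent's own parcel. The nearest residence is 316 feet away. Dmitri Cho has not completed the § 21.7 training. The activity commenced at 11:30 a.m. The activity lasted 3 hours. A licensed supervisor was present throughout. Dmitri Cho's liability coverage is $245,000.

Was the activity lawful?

Yes — lawful.

(a) start within hours — met.
(b) holds permit — not met.
(1) = T AND F = false.
(a) coverage ≥ $250,000 — fails.
(b) not (weather ok) — not satisfied.
So (2) is not satisfied (F AND F).
(a) no prior violation — holds.
(i) not (own property) — not satisfied.
(A) not (training certified) — met.
(B) ≤ 12 hrs duration — met.
(C) no residence in 300 ft — met.
(D) ≥7 days' notice — satisfied.
(ii) = T AND T AND T AND T = true.
(b) = F OR T = true.
(c) supervisor present — holds.
So (3) is satisfied (T AND T AND T).
Overall = F OR F OR T = true.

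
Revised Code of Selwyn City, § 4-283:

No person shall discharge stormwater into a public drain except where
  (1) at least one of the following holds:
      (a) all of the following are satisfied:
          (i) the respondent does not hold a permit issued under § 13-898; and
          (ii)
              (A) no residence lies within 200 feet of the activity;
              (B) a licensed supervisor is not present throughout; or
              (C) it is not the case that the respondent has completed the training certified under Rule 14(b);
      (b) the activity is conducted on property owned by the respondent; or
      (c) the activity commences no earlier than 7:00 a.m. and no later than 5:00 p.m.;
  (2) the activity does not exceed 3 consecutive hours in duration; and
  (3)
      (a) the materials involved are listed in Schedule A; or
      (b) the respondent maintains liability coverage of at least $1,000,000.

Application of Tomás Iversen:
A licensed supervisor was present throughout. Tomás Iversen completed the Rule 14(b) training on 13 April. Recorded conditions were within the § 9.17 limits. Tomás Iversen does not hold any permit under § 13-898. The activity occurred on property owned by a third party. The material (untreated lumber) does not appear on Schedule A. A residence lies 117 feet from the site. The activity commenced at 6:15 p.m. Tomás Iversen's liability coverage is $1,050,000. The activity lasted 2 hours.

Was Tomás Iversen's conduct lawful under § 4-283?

(i) not (holds permit) — met.
(A) no residence in 200 ft — not met.
(B) not (supervisor present) — not satisfied.
(C) not (training certified) — not met.
So (ii) is not satisfied (F OR F OR F).
So (a) is not satisfied (T AND F).
(b) own property — not satisfied.
(c) start within hours — not met.
(1): F OR F OR F → false.
(2) ≤ 3 hrs duration — holds.
(a) Schedule A material — not satisfied.
(b) coverage ≥ $1,000,000 — met.
(3): F OR T → true.
So Overall is not satisfied (F AND T AND T).

No — unlawful.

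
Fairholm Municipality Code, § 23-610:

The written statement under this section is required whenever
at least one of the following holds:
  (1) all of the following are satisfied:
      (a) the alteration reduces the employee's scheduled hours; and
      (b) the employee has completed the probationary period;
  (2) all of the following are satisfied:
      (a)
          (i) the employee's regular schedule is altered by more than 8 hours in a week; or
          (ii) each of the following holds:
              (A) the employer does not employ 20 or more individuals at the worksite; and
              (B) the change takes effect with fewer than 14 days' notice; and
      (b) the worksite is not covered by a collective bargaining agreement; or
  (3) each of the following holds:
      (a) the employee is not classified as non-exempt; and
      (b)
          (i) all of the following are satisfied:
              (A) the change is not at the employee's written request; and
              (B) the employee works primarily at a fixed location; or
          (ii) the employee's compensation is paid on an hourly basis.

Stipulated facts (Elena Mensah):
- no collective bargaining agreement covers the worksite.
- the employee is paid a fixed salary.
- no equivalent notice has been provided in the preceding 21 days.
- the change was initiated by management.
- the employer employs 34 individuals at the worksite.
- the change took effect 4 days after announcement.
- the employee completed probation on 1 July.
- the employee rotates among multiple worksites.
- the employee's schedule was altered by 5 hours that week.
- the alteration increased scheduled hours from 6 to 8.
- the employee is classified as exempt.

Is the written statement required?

(a) hours reduced — fails.
(b) past probation — met.
(1) = F AND T = false.
(i) schedule shift > 8h — not satisfied.
(A) not (≥ 20 at site) — fails.
(B) < 14 days' notice — satisfied.
(ii) = F AND T = false.
(a) = F OR F = false.
(b) no CBA — met.
(2): F AND T → false.
(a) not (non-exempt) — satisfied.
(A) not employee-requested — satisfied.
(B) fixed location — not satisfied.
(i) = T AND F = false.
(ii) hourly-paid — not met.
(b): F OR F → false.
(3): T AND F → false.
Overall: F OR F OR F → false.

No — not required.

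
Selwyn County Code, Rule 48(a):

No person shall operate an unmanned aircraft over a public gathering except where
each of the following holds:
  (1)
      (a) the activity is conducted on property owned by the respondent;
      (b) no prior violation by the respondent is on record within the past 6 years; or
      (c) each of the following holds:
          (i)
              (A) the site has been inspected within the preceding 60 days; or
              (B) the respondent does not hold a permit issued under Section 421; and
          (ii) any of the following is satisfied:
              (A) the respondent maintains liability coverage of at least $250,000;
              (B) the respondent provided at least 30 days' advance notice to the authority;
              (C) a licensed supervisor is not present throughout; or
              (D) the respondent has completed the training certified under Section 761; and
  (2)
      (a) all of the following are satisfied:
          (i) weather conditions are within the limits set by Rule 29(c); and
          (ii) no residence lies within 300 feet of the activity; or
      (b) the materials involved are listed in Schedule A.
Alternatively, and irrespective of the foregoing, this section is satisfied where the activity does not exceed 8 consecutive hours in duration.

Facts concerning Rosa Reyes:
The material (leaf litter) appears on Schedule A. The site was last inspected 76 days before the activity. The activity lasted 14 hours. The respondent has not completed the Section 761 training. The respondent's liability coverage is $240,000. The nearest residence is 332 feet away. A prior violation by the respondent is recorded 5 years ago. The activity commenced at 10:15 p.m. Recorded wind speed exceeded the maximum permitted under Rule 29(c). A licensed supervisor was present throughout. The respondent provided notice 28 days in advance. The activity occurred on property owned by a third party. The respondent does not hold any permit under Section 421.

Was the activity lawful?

(a) own property — not satisfied.
(b) no prior violation — not met.
(A) site inspected — not met.
(B) not (holds permit) — holds.
(i) = F OR T = true.
(A) coverage ≥ $250,000 — fails.
(B) ≥30 days' notice — not satisfied.
(C) not (supervisor present) — not satisfied.
(D) training certified — not met.
(ii): F OR F OR F OR F → false.
So (c) is not satisfied (T AND F).
(1) = F OR F OR F = false.
(i) weather ok — not met.
(ii) no residence in 300 ft — met.
(a) = F AND T = false.
(b) Schedule A material — holds.
(2) = F OR T = true.
Overall = F AND T = false.
Exception (≤ 8 hrs duration) — not satisfied.
Result: main false OR exception false → false.

No — unlawful.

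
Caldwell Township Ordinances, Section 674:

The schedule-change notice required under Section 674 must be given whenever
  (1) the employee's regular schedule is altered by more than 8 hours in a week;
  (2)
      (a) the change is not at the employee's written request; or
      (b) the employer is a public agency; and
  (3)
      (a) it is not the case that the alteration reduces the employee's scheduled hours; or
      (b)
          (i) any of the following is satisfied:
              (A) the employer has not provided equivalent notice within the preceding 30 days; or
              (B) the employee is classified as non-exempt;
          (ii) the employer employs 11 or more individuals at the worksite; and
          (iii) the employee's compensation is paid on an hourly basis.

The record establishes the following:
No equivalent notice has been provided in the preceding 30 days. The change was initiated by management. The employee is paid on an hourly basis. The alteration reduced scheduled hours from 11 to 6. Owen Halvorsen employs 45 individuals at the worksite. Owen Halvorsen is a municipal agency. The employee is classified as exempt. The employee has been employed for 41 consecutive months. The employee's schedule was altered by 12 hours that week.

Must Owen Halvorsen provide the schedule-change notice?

(1) schedule shift > 8h — satisfied.
(a) not employee-requested — satisfied.
(b) public agency — satisfied.
So (2) is satisfied (T OR T).
(a) not (hours reduced) — not satisfied.
(A) no recent notice — satisfied.
(B) non-exempt — not satisfied.
So (i) is satisfied (T OR F).
(ii) ≥ 11 at site — holds.
(iii) hourly-paid — satisfied.
(b) = T AND T AND T = true.
So (3) is satisfied (F OR T).
So Overall is satisfied (T AND T AND T).

Yes — required.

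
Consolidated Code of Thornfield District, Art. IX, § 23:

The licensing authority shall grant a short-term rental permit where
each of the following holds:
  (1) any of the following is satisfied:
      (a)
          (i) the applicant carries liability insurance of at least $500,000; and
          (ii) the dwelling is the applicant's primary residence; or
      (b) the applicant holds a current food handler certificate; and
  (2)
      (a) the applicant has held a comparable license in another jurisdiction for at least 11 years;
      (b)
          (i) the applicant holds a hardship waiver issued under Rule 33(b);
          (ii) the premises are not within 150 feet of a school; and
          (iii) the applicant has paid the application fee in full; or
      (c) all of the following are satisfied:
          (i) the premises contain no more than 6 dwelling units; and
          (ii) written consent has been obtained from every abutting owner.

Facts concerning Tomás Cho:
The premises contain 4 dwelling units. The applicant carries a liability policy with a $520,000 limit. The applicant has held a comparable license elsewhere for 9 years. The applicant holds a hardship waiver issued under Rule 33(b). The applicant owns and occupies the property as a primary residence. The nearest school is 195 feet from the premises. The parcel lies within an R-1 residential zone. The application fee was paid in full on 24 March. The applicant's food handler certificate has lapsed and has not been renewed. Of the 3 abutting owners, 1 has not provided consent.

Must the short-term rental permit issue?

Yes — granted.

(i) insurance ≥ $500,000 — holds.
(ii) primary residence — satisfied.
(a): T AND T → true.
(b) food handler cert. — fails.
So (1) is satisfied (T OR F).
(a) prior license ≥ 11 yr — not met.
(i) hardship waiver — satisfied.
(ii) ≥150 ft from school — met.
(iii) fee paid — met.
So (b) is satisfied (T AND T AND T).
(i) ≤ 6 units — met.
(ii) all abutters consent — not met.
(c): T AND F → false.
(2): F OR T OR F → true.
Overall = T AND T = true.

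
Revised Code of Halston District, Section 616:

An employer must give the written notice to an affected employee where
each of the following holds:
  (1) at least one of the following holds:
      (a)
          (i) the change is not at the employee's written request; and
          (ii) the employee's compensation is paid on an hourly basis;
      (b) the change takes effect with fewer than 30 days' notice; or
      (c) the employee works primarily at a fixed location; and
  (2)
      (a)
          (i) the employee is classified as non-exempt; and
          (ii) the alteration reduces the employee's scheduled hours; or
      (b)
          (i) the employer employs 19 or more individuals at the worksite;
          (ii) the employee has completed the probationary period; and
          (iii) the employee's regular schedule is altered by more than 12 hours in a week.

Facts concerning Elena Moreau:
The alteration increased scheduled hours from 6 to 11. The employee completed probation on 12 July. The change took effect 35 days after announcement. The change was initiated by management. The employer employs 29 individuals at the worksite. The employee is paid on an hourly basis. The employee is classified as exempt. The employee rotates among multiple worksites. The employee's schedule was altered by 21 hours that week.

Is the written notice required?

(i) not employee-requested — holds.
(ii) hourly-paid — met.
So (a) is satisfied (T AND T).
(b) < 30 days' notice — not met.
(c) fixed location — not met.
(1): T OR F OR F → true.
(i) non-exempt — not satisfied.
(ii) hours reduced — fails.
(a) = F AND F = false.
(i) ≥ 19 at site — met.
(ii) past probation — met.
(iii) schedule shift > 12h — holds.
(b) = T AND T AND T = true.
(2): F OR T → true.
Overall = T AND T = true.

Yes — required.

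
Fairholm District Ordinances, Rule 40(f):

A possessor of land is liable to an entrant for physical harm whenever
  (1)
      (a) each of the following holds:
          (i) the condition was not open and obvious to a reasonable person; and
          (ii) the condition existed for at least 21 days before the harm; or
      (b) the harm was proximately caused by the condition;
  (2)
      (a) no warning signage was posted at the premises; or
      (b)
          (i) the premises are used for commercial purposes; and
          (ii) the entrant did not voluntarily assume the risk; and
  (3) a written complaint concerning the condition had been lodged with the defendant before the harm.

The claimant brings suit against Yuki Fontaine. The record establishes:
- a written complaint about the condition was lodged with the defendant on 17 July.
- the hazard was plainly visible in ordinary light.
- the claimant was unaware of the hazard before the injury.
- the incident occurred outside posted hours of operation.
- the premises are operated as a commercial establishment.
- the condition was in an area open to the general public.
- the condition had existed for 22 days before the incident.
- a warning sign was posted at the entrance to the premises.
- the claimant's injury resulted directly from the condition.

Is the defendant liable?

(i) not open/obvious — not satisfied.
(ii) condition ≥21 days old — satisfied.
So (a) is not satisfied (F AND T).
(b) proximate cause — met.
(1) = F OR T = true.
(a) no signage posted — not satisfied.
(i) commercial use — met.
(ii) no assumed risk — met.
(b) = T AND T = true.
(2): F OR T → true.
(3) complaint lodged — holds.
Overall: T AND T AND T → true.

Yes — liable.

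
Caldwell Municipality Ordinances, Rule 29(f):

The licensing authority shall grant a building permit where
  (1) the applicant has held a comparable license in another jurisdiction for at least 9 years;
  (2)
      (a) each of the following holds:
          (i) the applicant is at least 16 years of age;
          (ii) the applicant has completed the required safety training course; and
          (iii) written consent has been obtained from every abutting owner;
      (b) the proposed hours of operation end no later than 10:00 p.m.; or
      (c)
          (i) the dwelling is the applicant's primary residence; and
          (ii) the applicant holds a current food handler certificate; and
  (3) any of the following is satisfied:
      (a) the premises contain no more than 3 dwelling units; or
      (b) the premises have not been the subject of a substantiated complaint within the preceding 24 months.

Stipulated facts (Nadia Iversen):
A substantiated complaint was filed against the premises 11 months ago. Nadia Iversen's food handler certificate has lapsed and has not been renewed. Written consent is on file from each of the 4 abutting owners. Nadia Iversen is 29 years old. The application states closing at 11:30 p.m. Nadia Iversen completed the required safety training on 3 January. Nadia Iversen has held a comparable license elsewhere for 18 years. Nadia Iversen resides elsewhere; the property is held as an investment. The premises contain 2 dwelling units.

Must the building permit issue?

Yes — granted.

(1) prior license ≥ 9 yr — holds.
(i) age ≥ 16 — met.
(ii) safety training — satisfied.
(iii) all abutters consent — satisfied.
(a): T AND T AND T → true.
(b) closes by 10 p.m. — not satisfied.
(i) primary residence — fails.
(ii) food handler cert. — not satisfied.
(c) = F AND F = false.
So (2) is satisfied (T OR F OR F).
(a) ≤ 3 units — met.
(b) no complaint in 24 mo. — not met.
So (3) is satisfied (T OR F).
Overall: T AND T AND T → true.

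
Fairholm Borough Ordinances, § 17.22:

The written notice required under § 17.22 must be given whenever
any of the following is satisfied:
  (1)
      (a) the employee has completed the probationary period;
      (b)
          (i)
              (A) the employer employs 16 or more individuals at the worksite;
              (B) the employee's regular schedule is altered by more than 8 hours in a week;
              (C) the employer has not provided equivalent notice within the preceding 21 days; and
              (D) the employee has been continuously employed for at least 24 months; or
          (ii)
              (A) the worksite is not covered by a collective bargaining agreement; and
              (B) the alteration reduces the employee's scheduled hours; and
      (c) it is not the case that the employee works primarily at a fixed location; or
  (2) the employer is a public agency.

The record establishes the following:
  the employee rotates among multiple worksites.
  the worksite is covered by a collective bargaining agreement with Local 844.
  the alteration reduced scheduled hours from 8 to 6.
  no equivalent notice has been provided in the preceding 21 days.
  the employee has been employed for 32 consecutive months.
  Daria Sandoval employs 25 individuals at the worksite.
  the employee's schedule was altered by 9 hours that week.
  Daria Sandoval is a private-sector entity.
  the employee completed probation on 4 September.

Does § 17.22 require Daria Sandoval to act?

(a) past probation — met.
(A) ≥ 16 at site — holds.
(B) schedule shift > 8h — met.
(C) no recent notice — met.
(D) tenure ≥ 24 mo. — satisfied.
(i): T AND T AND T AND T → true.
(A) no CBA — not satisfied.
(B) hours reduced — met.
(ii) = F AND T = false.
(b) = T OR F = true.
(c) not (fixed location) — met.
(1): T AND T AND T → true.
(2) public agency — not met.
Overall: T OR F → true.

Yes — required.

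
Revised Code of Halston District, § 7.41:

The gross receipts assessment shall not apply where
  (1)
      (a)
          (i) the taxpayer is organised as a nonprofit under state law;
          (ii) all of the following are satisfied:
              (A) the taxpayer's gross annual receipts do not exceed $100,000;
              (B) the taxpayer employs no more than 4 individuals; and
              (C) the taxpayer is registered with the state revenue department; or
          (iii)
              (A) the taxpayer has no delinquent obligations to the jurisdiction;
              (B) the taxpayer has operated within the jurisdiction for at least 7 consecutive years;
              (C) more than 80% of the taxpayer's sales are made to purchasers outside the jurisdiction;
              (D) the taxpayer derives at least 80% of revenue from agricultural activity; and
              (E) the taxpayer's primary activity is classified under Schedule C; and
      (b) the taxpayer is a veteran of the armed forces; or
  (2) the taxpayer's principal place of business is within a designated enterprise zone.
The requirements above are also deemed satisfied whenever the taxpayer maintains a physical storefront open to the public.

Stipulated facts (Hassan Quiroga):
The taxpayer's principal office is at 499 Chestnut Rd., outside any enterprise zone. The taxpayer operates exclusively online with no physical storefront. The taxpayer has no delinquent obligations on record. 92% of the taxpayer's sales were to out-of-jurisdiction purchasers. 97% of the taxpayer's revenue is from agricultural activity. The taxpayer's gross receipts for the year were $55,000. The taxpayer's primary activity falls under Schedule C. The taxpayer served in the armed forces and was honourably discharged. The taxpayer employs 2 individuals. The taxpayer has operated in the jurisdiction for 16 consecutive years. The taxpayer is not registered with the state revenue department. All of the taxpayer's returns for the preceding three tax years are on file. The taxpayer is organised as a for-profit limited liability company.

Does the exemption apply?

Yes — exempt.

(i) nonprofit — fails.
(A) receipts ≤ $100,000 — satisfied.
(B) ≤ 4 employees — met.
(C) state-registered — fails.
(ii): T AND T AND F → false.
(A) no delinquency — holds.
(B) ≥ 7 yrs in jurisdiction — holds.
(C) >80% out-of-jur. sales — holds.
(D) ≥80% agricultural — satisfied.
(E) Schedule C activity — satisfied.
(iii): T AND T AND T AND T AND T → true.
(a) = F OR F OR T = true.
(b) veteran — holds.
So (1) is satisfied (T AND T).
(2) in enterprise zone — not met.
Overall = T OR F = true.
Exception (has storefront) — not satisfied.
Result: main true OR exception false → true.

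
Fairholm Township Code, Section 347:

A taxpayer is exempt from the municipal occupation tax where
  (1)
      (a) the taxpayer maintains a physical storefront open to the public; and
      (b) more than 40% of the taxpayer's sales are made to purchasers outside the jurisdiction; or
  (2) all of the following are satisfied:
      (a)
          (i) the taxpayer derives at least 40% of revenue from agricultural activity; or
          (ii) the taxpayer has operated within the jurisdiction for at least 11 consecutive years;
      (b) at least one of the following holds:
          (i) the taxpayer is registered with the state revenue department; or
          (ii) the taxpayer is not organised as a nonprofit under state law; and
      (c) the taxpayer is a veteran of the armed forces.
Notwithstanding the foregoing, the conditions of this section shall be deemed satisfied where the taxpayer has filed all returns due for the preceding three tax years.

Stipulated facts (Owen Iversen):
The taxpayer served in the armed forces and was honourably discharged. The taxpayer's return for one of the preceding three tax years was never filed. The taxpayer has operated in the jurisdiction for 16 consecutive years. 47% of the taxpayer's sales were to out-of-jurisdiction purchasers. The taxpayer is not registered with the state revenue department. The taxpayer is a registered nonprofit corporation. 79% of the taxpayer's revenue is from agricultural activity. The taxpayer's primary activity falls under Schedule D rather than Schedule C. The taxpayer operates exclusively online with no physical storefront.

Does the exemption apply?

No — not exempt.

(a) has storefront — not met.
(b) >40% out-of-jur. sales — satisfied.
So (1) is not satisfied (F AND T).
(i) ≥40% agricultural — satisfied.
(ii) ≥ 11 yrs in jurisdiction — met.
(a): T OR T → true.
(i) state-registered — not met.
(ii) not (nonprofit) — fails.
(b): F OR F → false.
(c) veteran — satisfied.
So (2) is not satisfied (T AND F AND T).
Overall: F OR F → false.
Exception (returns current) — not satisfied.
Result: main false OR exception false → false.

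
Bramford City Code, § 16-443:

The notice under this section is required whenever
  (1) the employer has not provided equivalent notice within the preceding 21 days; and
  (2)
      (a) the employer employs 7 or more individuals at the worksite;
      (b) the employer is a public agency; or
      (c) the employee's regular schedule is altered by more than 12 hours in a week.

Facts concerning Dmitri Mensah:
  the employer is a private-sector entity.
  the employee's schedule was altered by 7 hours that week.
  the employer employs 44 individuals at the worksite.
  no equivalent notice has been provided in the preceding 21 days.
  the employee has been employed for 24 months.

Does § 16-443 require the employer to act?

(1) no recent notice — holds.
(a) ≥ 7 at site — met.
(b) public agency — fails.
(c) schedule shift > 12h — not satisfied.
(2) = T OR F OR F = true.
So Overall is satisfied (T AND T).

Yes — required.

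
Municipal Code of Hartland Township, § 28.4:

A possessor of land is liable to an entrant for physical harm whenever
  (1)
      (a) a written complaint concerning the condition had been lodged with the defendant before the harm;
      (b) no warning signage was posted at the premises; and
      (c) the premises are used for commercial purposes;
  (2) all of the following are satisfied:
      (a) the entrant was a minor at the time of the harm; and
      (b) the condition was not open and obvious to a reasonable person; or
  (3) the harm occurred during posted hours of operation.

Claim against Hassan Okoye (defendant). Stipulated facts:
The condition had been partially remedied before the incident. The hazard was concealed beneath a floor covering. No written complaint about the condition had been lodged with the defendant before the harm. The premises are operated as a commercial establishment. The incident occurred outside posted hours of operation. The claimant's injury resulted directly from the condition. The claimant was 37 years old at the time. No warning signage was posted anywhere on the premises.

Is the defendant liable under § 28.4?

(a) complaint lodged — not met.
(b) no signage posted — met.
(c) commercial use — holds.
(1) = F AND T AND T = false.
(a) entrant a minor — not met.
(b) not open/obvious — met.
(2) = F AND T = false.
(3) during posted hours — fails.
So Overall is not satisfied (F OR F OR F).

No — not liable.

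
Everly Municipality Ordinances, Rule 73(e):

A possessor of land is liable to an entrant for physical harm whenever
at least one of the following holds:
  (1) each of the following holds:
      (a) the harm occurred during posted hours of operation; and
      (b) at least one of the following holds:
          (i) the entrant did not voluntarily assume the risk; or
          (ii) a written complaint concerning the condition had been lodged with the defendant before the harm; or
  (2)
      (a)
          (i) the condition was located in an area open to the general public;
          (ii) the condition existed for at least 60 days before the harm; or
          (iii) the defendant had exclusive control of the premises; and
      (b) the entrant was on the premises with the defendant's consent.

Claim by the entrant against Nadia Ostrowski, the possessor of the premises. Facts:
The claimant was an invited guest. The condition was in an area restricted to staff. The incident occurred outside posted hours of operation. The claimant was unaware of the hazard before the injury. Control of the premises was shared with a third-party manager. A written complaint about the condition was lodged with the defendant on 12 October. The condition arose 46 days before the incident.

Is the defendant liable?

No — not liable.

(a) during posted hours — not met.
(i) no assumed risk — met.
(ii) complaint lodged — satisfied.
So (b) is satisfied (T OR T).
So (1) is not satisfied (F AND T).
(i) public area — not met.
(ii) condition ≥60 days old — not satisfied.
(iii) exclusive control — not met.
(a): F OR F OR F → false.
(b) consent to enter — satisfied.
So (2) is not satisfied (F AND T).
Overall = F OR F = false.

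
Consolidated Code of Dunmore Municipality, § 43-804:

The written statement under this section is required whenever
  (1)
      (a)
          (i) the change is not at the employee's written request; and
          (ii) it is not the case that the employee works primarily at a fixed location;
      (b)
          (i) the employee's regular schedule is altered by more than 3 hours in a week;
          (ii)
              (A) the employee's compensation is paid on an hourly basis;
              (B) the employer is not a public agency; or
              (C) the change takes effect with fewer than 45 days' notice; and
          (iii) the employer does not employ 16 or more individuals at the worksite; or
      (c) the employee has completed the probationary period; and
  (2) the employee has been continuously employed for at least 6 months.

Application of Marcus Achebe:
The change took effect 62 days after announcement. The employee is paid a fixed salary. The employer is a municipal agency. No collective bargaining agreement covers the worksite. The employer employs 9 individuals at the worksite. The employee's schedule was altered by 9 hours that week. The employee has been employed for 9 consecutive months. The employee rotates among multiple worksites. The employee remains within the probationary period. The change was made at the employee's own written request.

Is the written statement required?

No — not required.

(i) not employee-requested — not met.
(ii) not (fixed location) — met.
(a): F AND T → false.
(i) schedule shift > 3h — satisfied.
(A) hourly-paid — not met.
(B) not (public agency) — fails.
(C) < 45 days' notice — not met.
(ii) = F OR F OR F = false.
(iii) not (≥ 16 at site) — holds.
(b) = T AND F AND T = false.
(c) past probation — not satisfied.
(1): F OR F OR F → false.
(2) tenure ≥ 6 mo. — holds.
Overall = F AND T = false.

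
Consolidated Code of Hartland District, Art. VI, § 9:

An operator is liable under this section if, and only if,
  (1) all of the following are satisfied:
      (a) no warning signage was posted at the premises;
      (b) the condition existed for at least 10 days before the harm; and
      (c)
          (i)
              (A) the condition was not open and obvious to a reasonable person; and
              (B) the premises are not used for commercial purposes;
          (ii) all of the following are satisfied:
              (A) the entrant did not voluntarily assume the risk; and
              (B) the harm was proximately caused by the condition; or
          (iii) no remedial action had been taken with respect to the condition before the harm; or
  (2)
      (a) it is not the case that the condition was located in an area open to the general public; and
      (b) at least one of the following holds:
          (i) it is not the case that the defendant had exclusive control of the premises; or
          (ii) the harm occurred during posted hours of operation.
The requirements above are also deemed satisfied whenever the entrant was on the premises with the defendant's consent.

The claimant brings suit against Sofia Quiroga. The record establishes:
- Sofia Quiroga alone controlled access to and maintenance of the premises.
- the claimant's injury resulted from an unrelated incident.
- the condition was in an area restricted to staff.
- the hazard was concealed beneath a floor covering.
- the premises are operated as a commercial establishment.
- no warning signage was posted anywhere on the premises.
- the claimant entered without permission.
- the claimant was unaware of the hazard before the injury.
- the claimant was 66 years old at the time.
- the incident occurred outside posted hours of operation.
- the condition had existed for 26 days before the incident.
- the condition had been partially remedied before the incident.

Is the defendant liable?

No — not liable.

(a) no signage posted — satisfied.
(b) condition ≥10 days old — satisfied.
(A) not open/obvious — met.
(B) not (commercial use) — fails.
So (i) is not satisfied (T AND F).
(A) no assumed risk — satisfied.
(B) proximate cause — fails.
(ii): T AND F → false.
(iii) no remedial action — not satisfied.
(c) = F OR F OR F = false.
(1) = T AND T AND F = false.
(a) not (public area) — met.
(i) not (exclusive control) — not met.
(ii) during posted hours — not satisfied.
(b): F OR F → false.
(2): T AND F → false.
So Overall is not satisfied (F OR F).
Exception (consent to enter) — not satisfied.
Result: main false OR exception false → false.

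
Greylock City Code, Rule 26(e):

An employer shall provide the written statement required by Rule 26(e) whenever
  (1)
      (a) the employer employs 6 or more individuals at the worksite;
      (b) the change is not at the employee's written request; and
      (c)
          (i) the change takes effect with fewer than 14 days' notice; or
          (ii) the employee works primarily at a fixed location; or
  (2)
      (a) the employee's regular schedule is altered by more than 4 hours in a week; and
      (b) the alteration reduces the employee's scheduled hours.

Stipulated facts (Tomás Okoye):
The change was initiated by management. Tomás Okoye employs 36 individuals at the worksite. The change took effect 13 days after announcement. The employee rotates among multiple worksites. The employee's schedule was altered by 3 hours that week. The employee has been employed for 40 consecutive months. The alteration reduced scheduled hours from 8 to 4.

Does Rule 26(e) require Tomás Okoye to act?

(a) ≥ 6 at site — holds.
(b) not employee-requested — met.
(i) < 14 days' notice — satisfied.
(ii) fixed location — fails.
So (c) is satisfied (T OR F).
(1) = T AND T AND T = true.
(a) schedule shift > 4h — not met.
(b) hours reduced — met.
(2): F AND T → false.
So Overall is satisfied (T OR F).

Yes — required.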